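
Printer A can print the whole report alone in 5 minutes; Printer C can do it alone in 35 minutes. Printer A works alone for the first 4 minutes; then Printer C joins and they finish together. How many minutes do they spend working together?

7/8 minutes

In 4 minutes Printer A does 4/5 of the job, leaving 1/5.
Printer A and Printer C together work at 8/35 per minute, so finishing takes 1/5 ÷ 8/35 = 7/8 minutes.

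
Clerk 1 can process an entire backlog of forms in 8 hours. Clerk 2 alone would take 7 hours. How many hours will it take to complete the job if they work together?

56/15 hours

Combined rate: 1/8 + 1/7 = (7 + 8)/56 = 15/56 per hour.
Time = 1 ÷ (15/56) = 56/15 hours.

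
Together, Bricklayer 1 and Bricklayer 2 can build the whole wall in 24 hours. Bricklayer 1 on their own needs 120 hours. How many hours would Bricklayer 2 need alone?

30 hours

Combined rate is 1/24 per hour.
Known contribution: 1/120 per hour.
So Bricklayer 2's rate is 1/24 − 1/120 = 1/30, meaning 30 hours alone.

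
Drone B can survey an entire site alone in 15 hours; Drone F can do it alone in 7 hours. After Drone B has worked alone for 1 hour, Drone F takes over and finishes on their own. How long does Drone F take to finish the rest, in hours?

98/15 hours

In 1 hour Drone B does 1/15 of the job, leaving 14/15.
Drone F works at 1/7 per hour, so finishing takes 14/15 ÷ 1/7 = 98/15 hours.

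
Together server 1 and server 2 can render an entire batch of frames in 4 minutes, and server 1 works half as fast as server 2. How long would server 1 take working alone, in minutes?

Let server 2's rate be r; then server 1's rate is (1/2)r, so together (1/2 + 1)r = (3/2)r = 1/4.
Thus r = 1/6 per minute.
Server 2 alone: 6 minutes; server 1 alone: 12 minutes.

12 minutes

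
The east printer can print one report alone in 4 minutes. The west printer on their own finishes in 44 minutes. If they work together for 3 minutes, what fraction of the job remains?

2/11

Combined rate: 1/4 + 1/44 = (11 + 1)/44 = 12/44 = 3/11 per minute.
In 3 minutes they complete 3·3/11 = 9/11 of the job.
So 2/11 remains.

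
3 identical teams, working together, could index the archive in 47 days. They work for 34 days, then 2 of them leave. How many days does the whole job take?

73 days

One team does 1/141 of the job per day.
After 34 days with 3 teams, 34/47 is done (13/47 left).
With 1 team the rate is 1/141, so the rest takes 13/47 ÷ 1/141 = 39 days.
Total = 34 + 39 = 73 days.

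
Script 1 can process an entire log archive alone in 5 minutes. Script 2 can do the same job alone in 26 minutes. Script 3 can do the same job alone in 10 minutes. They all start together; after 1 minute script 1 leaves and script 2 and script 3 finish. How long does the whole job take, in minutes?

52/9 minutes

In the first 1 minute the combined rate is 22/65, so 22/65 of the job is done, leaving 43/65.
After script 1 leaves the rate is 9/65 per minute; the remaining 43/65 takes 43/9 minutes.
Total = 1 + 43/9 = 52/9 minutes.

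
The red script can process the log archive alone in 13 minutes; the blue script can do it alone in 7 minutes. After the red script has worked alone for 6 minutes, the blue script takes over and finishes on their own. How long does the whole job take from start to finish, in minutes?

127/13 minutes

In 6 minutes the red script does 6/13 of the job, leaving 7/13.
The blue script works at 1/7 per minute, so finishing takes 7/13 ÷ 1/7 = 49/13 minutes.
Total time = 6 + 49/13 = 127/13 minutes.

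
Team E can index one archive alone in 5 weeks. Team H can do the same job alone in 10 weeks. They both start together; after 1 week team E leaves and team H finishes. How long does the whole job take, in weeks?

8 weeks

In the first 1 week the combined rate is 3/10, so 3/10 of the job is done, leaving 7/10.
After team E leaves the rate is 1/10 per week; the remaining 7/10 takes 7 weeks.
Total = 1 + 7 = 8 weeks.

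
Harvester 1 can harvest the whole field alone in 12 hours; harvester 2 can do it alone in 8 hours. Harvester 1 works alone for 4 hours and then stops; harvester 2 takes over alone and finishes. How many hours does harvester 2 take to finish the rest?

16/3 hours

In 4 hours harvester 1 does 4/12 = 1/3 of the job, leaving 2/3.
Harvester 2 works at 1/8 per hour, so finishing takes 2/3 ÷ 1/8 = 16/3 hours.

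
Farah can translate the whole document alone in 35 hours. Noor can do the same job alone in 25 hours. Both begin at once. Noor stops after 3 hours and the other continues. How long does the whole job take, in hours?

154/5 hours

In the first 3 hours the combined rate is 12/175, so 36/175 of the job is done, leaving 139/175.
After Noor leaves the rate is 1/35 per hour; the remaining 139/175 takes 139/5 hours.
Total = 3 + 139/5 = 154/5 hours.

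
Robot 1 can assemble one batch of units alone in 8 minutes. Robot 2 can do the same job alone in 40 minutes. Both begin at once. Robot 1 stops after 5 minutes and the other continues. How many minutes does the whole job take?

15 minutes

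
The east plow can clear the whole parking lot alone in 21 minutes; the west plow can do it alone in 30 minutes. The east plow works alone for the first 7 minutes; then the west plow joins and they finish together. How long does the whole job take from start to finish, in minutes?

259/17 minutes

In 7 minutes the east plow does 7/21 = 1/3 of the job, leaving 2/3.
The east plow and the west plow together work at 17/210 per minute, so finishing takes 2/3 ÷ 17/210 = 140/17 minutes.
Total time = 7 + 140/17 = 259/17 minutes.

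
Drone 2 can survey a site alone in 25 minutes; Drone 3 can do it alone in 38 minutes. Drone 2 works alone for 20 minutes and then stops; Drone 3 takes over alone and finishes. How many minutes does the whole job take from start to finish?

In 20 minutes Drone 2 does 20/25 = 4/5 of the job, leaving 1/5.
Drone 3 works at 1/38 per minute, so finishing takes 1/5 ÷ 1/38 = 38/5 minutes.
Total time = 20 + 38/5 = 138/5 minutes.

138/5 minutes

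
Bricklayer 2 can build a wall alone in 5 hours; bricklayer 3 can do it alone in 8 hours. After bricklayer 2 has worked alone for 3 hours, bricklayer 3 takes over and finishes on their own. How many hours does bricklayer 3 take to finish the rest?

16/5 hours

In 3 hours bricklayer 2 does 3/5 of the job, leaving 2/5.
Bricklayer 3 works at 1/8 per hour, so finishing takes 2/5 ÷ 1/8 = 16/5 hours.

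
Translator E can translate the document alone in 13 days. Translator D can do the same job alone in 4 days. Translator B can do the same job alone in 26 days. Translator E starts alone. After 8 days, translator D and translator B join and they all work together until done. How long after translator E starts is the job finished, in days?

172/19 days

In the first 8 days translator E alone does 8/13 of the job, leaving 5/13.
Once everyone is working, combined rate: 1/13 + 1/4 + 1/26 = (4 + 13 + 2)/52 = 19/52 per day.
Remaining 5/13 at 19/52 per day takes 20/19 days.
Total from the start = 8 + 20/19 = 172/19 days.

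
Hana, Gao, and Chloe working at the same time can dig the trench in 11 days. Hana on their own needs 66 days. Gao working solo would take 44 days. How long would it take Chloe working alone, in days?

132/7 days

Combined rate is 1/11 per day.
Known contribution: 1/66 + 1/44 = (2 + 3)/132 = 5/132 per day.
So Chloe's rate is 1/11 − 5/132 = 7/132, meaning 132/7 days alone.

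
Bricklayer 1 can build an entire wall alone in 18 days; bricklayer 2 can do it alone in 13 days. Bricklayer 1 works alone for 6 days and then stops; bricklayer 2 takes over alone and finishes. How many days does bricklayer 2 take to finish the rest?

26/3 days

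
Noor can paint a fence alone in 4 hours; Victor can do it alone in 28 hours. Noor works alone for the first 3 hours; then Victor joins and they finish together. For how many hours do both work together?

In 3 hours Noor does 3/4 of the job, leaving 1/4.
Noor and Victor together work at 2/7 per hour, so finishing takes 1/4 ÷ 2/7 = 7/8 hours.

7/8 hours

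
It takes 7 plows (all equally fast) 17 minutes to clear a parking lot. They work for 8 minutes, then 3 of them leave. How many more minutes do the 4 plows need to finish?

63/4 minutes

One plow does 1/119 of the job per minute.
After 8 minutes with 7 plows, 8/17 is done (9/17 left).
With 4 plows the rate is 4/119, so the rest takes 9/17 ÷ 4/119 = 63/4 minutes.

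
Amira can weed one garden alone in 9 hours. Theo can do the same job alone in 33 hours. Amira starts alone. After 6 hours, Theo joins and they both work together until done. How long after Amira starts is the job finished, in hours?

In the first 6 hours Amira alone does 6/9 = 2/3 of the job, leaving 1/3.
Once everyone is working, combined rate: 1/9 + 1/33 = (11 + 3)/99 = 14/99 per hour.
Remaining 1/3 at 14/99 per hour takes 33/14 hours.
Total from the start = 6 + 33/14 = 117/14 hours.

117/14 hours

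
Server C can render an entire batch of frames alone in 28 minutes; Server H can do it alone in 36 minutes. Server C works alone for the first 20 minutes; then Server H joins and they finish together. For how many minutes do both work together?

9/2 minutes

In 20 minutes Server C does 20/28 = 5/7 of the job, leaving 2/7.
Server C and Server H together work at 4/63 per minute, so finishing takes 2/7 ÷ 4/63 = 9/2 minutes.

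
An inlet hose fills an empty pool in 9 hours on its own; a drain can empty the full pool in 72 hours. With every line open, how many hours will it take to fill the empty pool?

72/7 hours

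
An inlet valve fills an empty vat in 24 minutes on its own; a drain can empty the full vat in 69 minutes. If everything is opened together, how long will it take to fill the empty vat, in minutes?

184/5 minutes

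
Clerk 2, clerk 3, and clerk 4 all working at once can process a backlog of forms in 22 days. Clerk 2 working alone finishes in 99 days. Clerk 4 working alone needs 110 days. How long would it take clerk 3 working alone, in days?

495/13 days

Combined rate is 1/22 per day.
Known contribution: 1/99 + 1/110 = (10 + 9)/990 = 19/990 per day.
So clerk 3's rate is 1/22 − 19/990 = 13/495, meaning 495/13 days alone.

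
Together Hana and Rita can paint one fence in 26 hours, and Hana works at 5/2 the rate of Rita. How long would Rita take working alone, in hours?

Let Rita's rate be r; then Hana's rate is (5/2)r, so together (5/2 + 1)r = (7/2)r = 1/26.
Thus r = 1/91 per hour.
Rita alone: 91 hours; Hana alone: 182/5 hours.

91 hours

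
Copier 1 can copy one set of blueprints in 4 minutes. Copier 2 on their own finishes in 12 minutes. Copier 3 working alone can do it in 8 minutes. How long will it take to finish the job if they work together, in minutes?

Combined rate: 1/4 + 1/12 + 1/8 = (6 + 2 + 3)/24 = 11/24 per minute.
Time = 1 ÷ (11/24) = 24/11 minutes.

24/11 minutes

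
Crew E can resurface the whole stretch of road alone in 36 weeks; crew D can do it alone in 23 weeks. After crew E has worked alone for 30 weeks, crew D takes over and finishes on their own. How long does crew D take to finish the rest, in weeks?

23/6 weeks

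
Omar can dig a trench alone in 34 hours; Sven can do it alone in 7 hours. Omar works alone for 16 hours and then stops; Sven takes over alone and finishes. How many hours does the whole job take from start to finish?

335/17 hours

In 16 hours Omar does 16/34 = 8/17 of the job, leaving 9/17.
Sven works at 1/7 per hour, so finishing takes 9/17 ÷ 1/7 = 63/17 hours.
Total time = 16 + 63/17 = 335/17 hours.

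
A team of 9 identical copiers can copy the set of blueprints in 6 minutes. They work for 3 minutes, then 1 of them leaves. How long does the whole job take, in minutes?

One copier does 1/54 of the job per minute.
After 3 minutes with 9 copiers, 1/2 is done (1/2 left).
With 8 copiers the rate is 8/54 = 4/27, so the rest takes 1/2 ÷ 4/27 = 27/8 minutes.
Total = 3 + 27/8 = 51/8 minutes.

51/8 minutes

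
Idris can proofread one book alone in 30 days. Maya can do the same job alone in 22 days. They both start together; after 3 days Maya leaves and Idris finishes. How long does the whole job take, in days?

285/11 days

In the first 3 days the combined rate is 13/165, so 13/55 of the job is done, leaving 42/55.
After Maya leaves the rate is 1/30 per day; the remaining 42/55 takes 252/11 days.
Total = 3 + 252/11 = 285/11 days.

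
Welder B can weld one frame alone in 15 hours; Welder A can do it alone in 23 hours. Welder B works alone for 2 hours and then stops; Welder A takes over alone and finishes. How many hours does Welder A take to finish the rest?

In 2 hours Welder B does 2/15 of the job, leaving 13/15.
Welder A works at 1/23 per hour, so finishing takes 13/15 ÷ 1/23 = 299/15 hours.

299/15 hours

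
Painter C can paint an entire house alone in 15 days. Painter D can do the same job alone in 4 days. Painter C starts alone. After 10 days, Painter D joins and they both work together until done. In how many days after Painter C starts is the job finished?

210/19 days

In the first 10 days Painter C alone does 10/15 = 2/3 of the job, leaving 1/3.
Once everyone is working, combined rate: 1/15 + 1/4 = (4 + 15)/60 = 19/60 per day.
Remaining 1/3 at 19/60 per day takes 20/19 days.
Total from the start = 10 + 20/19 = 210/19 days.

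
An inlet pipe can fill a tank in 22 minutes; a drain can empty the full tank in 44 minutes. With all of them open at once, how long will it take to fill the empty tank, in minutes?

44 minutes

Net rate = 1/22 − 1/44 = (2 − 1)/44 = 1/44 per minute.
Filling time = 1 ÷ (1/44) = 44 minutes.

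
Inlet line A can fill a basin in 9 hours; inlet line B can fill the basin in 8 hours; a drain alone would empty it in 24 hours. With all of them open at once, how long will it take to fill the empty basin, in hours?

36/7 hours

Net rate = 1/9 + 1/8 − 1/24 = (8 + 9 − 3)/72 = 14/72 = 7/36 per hour.
Filling time = 1 ÷ (7/36) = 36/7 hours.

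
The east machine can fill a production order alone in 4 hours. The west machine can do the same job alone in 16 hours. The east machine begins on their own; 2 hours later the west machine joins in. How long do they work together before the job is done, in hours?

8/5 hours

In the first 2 hours the east machine alone does 2/4 = 1/2 of the job, leaving 1/2.
Once everyone is working, combined rate: 1/4 + 1/16 = (4 + 1)/16 = 5/16 per hour.
Remaining 1/2 at 5/16 per hour takes 8/5 hours.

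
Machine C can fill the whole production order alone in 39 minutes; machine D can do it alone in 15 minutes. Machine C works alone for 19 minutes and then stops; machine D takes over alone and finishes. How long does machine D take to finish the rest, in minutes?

100/13 minutes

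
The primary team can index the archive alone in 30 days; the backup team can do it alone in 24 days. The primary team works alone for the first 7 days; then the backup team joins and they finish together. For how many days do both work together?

92/9 days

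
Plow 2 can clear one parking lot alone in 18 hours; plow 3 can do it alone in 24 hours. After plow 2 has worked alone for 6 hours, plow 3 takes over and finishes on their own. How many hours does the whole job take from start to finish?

22 hours

In 6 hours plow 2 does 6/18 = 1/3 of the job, leaving 2/3.
Plow 3 works at 1/24 per hour, so finishing takes 2/3 ÷ 1/24 = 16 hours.
Total time = 6 + 16 = 22 hours.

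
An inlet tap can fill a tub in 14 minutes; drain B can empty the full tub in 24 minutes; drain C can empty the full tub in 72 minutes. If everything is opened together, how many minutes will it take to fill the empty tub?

Net rate = 1/14 − 1/24 − 1/72 = (36 − 21 − 7)/504 = 8/504 = 1/63 per minute.
Filling time = 1 ÷ (1/63) = 63 minutes.

63 minutes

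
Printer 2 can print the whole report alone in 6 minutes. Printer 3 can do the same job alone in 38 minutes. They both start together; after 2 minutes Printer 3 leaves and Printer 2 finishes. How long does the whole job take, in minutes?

108/19 minutes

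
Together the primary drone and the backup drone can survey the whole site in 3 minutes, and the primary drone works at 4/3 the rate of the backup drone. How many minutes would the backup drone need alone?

Let the backup drone's rate be r; then the primary drone's rate is (4/3)r, so together (4/3 + 1)r = (7/3)r = 1/3.
Thus r = 1/7 per minute.
The backup drone alone: 7 minutes; the primary drone alone: 21/4 minutes.

7 minutes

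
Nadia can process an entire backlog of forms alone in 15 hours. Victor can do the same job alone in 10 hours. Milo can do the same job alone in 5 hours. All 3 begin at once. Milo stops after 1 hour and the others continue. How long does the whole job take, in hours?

24/5 hours

In the first 1 hour the combined rate is 11/30, so 11/30 of the job is done, leaving 19/30.
After Milo leaves the rate is 1/6 per hour; the remaining 19/30 takes 19/5 hours.
Total = 1 + 19/5 = 24/5 hours.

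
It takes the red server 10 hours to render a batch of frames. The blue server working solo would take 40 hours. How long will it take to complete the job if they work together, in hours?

8 hours

Combined rate: 1/10 + 1/40 = (4 + 1)/40 = 5/40 = 1/8 per hour.
Time = 1 ÷ (1/8) = 8 hours.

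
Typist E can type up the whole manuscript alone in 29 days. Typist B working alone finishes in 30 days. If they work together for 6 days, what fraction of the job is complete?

59/145

Combined rate: 1/29 + 1/30 = (30 + 29)/870 = 59/870 per day.
In 6 days they complete 6·59/870 = 59/145 of the job.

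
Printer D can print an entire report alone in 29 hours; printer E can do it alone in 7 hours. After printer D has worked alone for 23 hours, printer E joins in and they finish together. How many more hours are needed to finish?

In 23 hours printer D does 23/29 of the job, leaving 6/29.
Printer D and printer E together work at 36/203 per hour, so finishing takes 6/29 ÷ 36/203 = 7/6 hours.

7/6 hours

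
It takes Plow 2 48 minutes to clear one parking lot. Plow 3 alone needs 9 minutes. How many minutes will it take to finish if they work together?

144/19 minutes

Combined rate: 1/48 + 1/9 = (3 + 16)/144 = 19/144 per minute.
Time = 1 ÷ (19/144) = 144/19 minutes.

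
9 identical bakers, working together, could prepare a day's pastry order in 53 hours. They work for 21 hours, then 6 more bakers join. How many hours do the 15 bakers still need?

One baker does 1/477 of the job per hour.
After 21 hours with 9 bakers, 21/53 is done (32/53 left).
With 15 bakers the rate is 15/477 = 5/159, so the rest takes 32/53 ÷ 5/159 = 96/5 hours.

96/5 hours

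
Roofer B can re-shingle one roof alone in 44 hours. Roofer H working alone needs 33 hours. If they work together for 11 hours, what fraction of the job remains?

Combined rate: 1/44 + 1/33 = (3 + 4)/132 = 7/132 per hour.
In 11 hours they complete 11·7/132 = 7/12 of the job.
So 5/12 remains.

5/12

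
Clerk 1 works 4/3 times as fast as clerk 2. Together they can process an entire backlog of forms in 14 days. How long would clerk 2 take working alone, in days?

Let clerk 2's rate be r; then clerk 1's rate is (4/3)r, so together (4/3 + 1)r = (7/3)r = 1/14.
Thus r = 3/98 per day.
Clerk 2 alone: 98/3 days; clerk 1 alone: 49/2 days.

98/3 days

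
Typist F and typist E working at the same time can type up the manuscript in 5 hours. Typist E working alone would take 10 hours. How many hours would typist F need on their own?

10 hours

Combined rate is 1/5 per hour.
Known contribution: 1/10 per hour.
So typist F's rate is 1/5 − 1/10 = 1/10, meaning 10 hours alone.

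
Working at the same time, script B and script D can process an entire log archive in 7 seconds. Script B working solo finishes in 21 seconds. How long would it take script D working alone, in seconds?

21/2 seconds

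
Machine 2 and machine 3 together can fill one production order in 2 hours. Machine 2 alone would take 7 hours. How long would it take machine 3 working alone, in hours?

Combined rate is 1/2 per hour.
Known contribution: 1/7 per hour.
So machine 3's rate is 1/2 − 1/7 = 5/14, meaning 14/5 hours alone.

14/5 hours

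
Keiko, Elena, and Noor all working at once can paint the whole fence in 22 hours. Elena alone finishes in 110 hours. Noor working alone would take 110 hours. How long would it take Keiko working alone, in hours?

110/3 hours

Combined rate is 1/22 per hour.
Known contribution: 1/110 + 1/110 = (1 + 1)/110 = 2/110 = 1/55 per hour.
So Keiko's rate is 1/22 − 1/55 = 3/110, meaning 110/3 hours alone.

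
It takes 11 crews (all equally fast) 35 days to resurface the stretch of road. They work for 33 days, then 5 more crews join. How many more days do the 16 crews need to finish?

One crew does 1/385 of the job per day.
After 33 days with 11 crews, 33/35 is done (2/35 left).
With 16 crews the rate is 16/385, so the rest takes 2/35 ÷ 16/385 = 11/8 days.

11/8 days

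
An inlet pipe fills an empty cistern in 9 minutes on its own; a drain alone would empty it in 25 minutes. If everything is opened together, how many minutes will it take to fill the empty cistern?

225/16 minutes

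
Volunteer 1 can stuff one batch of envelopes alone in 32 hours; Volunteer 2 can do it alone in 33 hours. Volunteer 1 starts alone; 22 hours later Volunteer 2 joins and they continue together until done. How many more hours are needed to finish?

66/13 hours

In 22 hours Volunteer 1 does 22/32 = 11/16 of the job, leaving 5/16.
Volunteer 1 and Volunteer 2 together work at 65/1056 per hour, so finishing takes 5/16 ÷ 65/1056 = 66/13 hours.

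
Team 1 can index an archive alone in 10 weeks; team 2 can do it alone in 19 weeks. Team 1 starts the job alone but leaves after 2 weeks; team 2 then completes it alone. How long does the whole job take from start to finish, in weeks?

86/5 weeks

In 2 weeks team 1 does 2/10 = 1/5 of the job, leaving 4/5.
Team 2 works at 1/19 per week, so finishing takes 4/5 ÷ 1/19 = 76/5 weeks.
Total time = 2 + 76/5 = 86/5 weeks.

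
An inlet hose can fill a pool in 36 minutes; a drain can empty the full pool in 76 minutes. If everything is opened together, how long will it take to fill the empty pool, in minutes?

342/5 minutes

Net rate = 1/36 − 1/76 = (19 − 9)/684 = 10/684 = 5/342 per minute.
Filling time = 1 ÷ (5/342) = 342/5 minutes.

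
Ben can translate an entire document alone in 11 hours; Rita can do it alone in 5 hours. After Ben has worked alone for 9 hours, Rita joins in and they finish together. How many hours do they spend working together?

5/8 hours

In 9 hours Ben does 9/11 of the job, leaving 2/11.
Ben and Rita together work at 16/55 per hour, so finishing takes 2/11 ÷ 16/55 = 5/8 hours.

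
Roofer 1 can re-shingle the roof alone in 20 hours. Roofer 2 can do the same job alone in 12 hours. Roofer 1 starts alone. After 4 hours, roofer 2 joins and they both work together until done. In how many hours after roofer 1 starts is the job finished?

In the first 4 hours roofer 1 alone does 4/20 = 1/5 of the job, leaving 4/5.
Once everyone is working, combined rate: 1/20 + 1/12 = (3 + 5)/60 = 8/60 = 2/15 per hour.
Remaining 4/5 at 2/15 per hour takes 6 hours.
Total from the start = 4 + 6 = 10 hours.

10 hours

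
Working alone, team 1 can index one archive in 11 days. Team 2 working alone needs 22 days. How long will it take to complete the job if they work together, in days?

22/3 days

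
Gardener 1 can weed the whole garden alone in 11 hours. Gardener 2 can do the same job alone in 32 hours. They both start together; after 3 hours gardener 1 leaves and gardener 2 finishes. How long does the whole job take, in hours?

In the first 3 hours the combined rate is 43/352, so 129/352 of the job is done, leaving 223/352.
After gardener 1 leaves the rate is 1/32 per hour; the remaining 223/352 takes 223/11 hours.
Total = 3 + 223/11 = 256/11 hours.

256/11 hours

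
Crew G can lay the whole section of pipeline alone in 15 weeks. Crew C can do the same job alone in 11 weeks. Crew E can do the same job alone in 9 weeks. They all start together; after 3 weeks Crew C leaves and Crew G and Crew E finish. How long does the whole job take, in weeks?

In the first 3 weeks the combined rate is 133/495, so 133/165 of the job is done, leaving 32/165.
After Crew C leaves the rate is 8/45 per week; the remaining 32/165 takes 12/11 weeks.
Total = 3 + 12/11 = 45/11 weeks.

45/11 weeks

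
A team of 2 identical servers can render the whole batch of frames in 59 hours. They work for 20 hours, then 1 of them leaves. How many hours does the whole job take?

98 hours

One server does 1/118 of the job per hour.
After 20 hours with 2 servers, 20/59 is done (39/59 left).
With 1 server the rate is 1/118, so the rest takes 39/59 ÷ 1/118 = 78 hours.
Total = 20 + 78 = 98 hours.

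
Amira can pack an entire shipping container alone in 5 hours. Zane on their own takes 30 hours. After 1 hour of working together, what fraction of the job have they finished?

7/30

Combined rate: 1/5 + 1/30 = (6 + 1)/30 = 7/30 per hour.
In 1 hour they complete 1·7/30 = 7/30 of the job.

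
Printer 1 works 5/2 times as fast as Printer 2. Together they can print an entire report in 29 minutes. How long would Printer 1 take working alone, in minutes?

203/5 minutes

Let Printer 2's rate be r; then Printer 1's rate is (5/2)r, so together (5/2 + 1)r = (7/2)r = 1/29.
Thus r = 2/203 per minute.
Printer 2 alone: 203/2 minutes; Printer 1 alone: 203/5 minutes.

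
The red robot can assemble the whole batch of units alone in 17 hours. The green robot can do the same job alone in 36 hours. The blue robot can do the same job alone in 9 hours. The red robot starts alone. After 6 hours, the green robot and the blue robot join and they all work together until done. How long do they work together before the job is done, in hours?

36/11 hours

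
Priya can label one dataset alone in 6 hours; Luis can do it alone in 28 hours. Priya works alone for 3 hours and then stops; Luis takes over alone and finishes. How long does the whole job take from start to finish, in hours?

17 hours

In 3 hours Priya does 3/6 = 1/2 of the job, leaving 1/2.
Luis works at 1/28 per hour, so finishing takes 1/2 ÷ 1/28 = 14 hours.
Total time = 3 + 14 = 17 hours.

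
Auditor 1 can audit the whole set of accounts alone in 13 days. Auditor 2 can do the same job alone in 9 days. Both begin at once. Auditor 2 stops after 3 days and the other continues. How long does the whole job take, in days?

26/3 days

In the first 3 days the combined rate is 22/117, so 22/39 of the job is done, leaving 17/39.
After Auditor 2 leaves the rate is 1/13 per day; the remaining 17/39 takes 17/3 days.
Total = 3 + 17/3 = 26/3 days.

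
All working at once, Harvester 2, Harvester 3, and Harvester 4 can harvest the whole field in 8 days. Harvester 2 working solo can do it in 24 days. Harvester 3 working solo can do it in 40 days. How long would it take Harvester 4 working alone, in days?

120/7 days

Combined rate is 1/8 per day.
Known contribution: 1/24 + 1/40 = (5 + 3)/120 = 8/120 = 1/15 per day.
So Harvester 4's rate is 1/8 − 1/15 = 7/120, meaning 120/7 days alone.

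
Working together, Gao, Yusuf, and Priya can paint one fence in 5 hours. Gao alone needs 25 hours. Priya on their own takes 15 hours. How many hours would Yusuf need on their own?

Combined rate is 1/5 per hour.
Known contribution: 1/25 + 1/15 = (3 + 5)/75 = 8/75 per hour.
So Yusuf's rate is 1/5 − 8/75 = 7/75, meaning 75/7 hours alone.

75/7 hours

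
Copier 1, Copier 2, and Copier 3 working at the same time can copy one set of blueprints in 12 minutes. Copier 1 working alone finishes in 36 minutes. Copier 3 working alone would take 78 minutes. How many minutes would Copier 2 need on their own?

117/5 minutes

Combined rate is 1/12 per minute.
Known contribution: 1/36 + 1/78 = (13 + 6)/468 = 19/468 per minute.
So Copier 2's rate is 1/12 − 19/468 = 5/117, meaning 117/5 minutes alone.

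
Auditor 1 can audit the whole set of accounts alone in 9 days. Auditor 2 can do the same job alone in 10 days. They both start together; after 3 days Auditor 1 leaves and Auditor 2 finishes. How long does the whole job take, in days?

20/3 days

In the first 3 days the combined rate is 19/90, so 19/30 of the job is done, leaving 11/30.
After Auditor 1 leaves the rate is 1/10 per day; the remaining 11/30 takes 11/3 days.
Total = 3 + 11/3 = 20/3 days.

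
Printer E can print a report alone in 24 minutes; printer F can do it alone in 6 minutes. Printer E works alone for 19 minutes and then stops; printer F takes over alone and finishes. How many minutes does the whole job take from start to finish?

81/4 minutes

In 19 minutes printer E does 19/24 of the job, leaving 5/24.
Printer F works at 1/6 per minute, so finishing takes 5/24 ÷ 1/6 = 5/4 minutes.
Total time = 19 + 5/4 = 81/4 minutes.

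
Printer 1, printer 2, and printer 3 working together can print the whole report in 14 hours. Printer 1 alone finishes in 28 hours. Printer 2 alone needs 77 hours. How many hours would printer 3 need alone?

44 hours

Combined rate is 1/14 per hour.
Known contribution: 1/28 + 1/77 = (11 + 4)/308 = 15/308 per hour.
So printer 3's rate is 1/14 − 15/308 = 1/44, meaning 44 hours alone.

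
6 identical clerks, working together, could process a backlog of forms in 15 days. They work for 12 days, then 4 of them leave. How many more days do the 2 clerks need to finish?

9 days

One clerk does 1/90 of the job per day.
After 12 days with 6 clerks, 4/5 is done (1/5 left).
With 2 clerks the rate is 2/90 = 1/45, so the rest takes 1/5 ÷ 1/45 = 9 days.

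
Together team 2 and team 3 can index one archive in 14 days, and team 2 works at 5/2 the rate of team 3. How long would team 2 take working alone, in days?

98/5 days

Let team 3's rate be r; then team 2's rate is (5/2)r, so together (5/2 + 1)r = (7/2)r = 1/14.
Thus r = 1/49 per day.
Team 3 alone: 49 days; team 2 alone: 98/5 days.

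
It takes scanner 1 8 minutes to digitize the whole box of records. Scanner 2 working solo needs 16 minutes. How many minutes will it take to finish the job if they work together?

16/3 minutes

Combined rate: 1/8 + 1/16 = (2 + 1)/16 = 3/16 per minute.
Time = 1 ÷ (3/16) = 16/3 minutes.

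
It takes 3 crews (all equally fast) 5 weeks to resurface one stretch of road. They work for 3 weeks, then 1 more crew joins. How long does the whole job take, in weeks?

One crew does 1/15 of the job per week.
After 3 weeks with 3 crews, 3/5 is done (2/5 left).
With 4 crews the rate is 4/15, so the rest takes 2/5 ÷ 4/15 = 3/2 weeks.
Total = 3 + 3/2 = 9/2 weeks.

9/2 weeks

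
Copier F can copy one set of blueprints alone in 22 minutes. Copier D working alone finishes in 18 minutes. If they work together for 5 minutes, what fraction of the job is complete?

Combined rate: 1/22 + 1/18 = (9 + 11)/198 = 20/198 = 10/99 per minute.
In 5 minutes they complete 5·10/99 = 50/99 of the job.

50/99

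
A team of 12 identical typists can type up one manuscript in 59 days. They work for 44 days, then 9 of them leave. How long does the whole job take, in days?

One typist does 1/708 of the job per day.
After 44 days with 12 typists, 44/59 is done (15/59 left).
With 3 typists the rate is 3/708 = 1/236, so the rest takes 15/59 ÷ 1/236 = 60 days.
Total = 44 + 60 = 104 days.

104 days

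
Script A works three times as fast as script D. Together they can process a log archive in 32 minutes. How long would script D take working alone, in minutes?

Let script D's rate be r; then script A's rate is 3r, so together (3 + 1)r = 4r = 1/32.
Thus r = 1/128 per minute.
Script D alone: 128 minutes; script A alone: 128/3 minutes.

128 minutes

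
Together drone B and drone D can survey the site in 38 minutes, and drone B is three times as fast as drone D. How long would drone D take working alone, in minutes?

152 minutes

Let drone D's rate be r; then drone B's rate is 3r, so together (3 + 1)r = 4r = 1/38.
Thus r = 1/152 per minute.
Drone D alone: 152 minutes; drone B alone: 152/3 minutes.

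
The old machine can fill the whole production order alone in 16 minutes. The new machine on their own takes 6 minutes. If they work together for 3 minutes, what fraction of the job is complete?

11/16

Combined rate: 1/16 + 1/6 = (3 + 8)/48 = 11/48 per minute.
In 3 minutes they complete 3·11/48 = 11/16 of the job.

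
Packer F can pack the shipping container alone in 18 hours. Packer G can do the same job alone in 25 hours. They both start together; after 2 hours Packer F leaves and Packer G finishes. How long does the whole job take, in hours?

200/9 hours

In the first 2 hours the combined rate is 43/450, so 43/225 of the job is done, leaving 182/225.
After Packer F leaves the rate is 1/25 per hour; the remaining 182/225 takes 182/9 hours.
Total = 2 + 182/9 = 200/9 hours.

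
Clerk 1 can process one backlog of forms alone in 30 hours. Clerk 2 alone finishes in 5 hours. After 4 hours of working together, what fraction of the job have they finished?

Combined rate: 1/30 + 1/5 = (1 + 6)/30 = 7/30 per hour.
In 4 hours they complete 4·7/30 = 14/15 of the job.

14/15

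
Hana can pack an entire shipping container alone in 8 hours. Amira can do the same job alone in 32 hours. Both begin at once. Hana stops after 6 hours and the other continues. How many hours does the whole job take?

8 hours

In the first 6 hours the combined rate is 5/32, so 15/16 of the job is done, leaving 1/16.
After Hana leaves the rate is 1/32 per hour; the remaining 1/16 takes 2 hours.
Total = 6 + 2 = 8 hours.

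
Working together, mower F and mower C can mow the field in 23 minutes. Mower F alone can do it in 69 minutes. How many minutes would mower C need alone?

69/2 minutes

Combined rate is 1/23 per minute.
Known contribution: 1/69 per minute.
So mower C's rate is 1/23 − 1/69 = 2/69, meaning 69/2 minutes alone.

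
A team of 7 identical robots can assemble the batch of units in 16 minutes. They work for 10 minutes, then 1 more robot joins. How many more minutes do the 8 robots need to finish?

21/4 minutes

One robot does 1/112 of the job per minute.
After 10 minutes with 7 robots, 5/8 is done (3/8 left).
With 8 robots the rate is 8/112 = 1/14, so the rest takes 3/8 ÷ 1/14 = 21/4 minutes.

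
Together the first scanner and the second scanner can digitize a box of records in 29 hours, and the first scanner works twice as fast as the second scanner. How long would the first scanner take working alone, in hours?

Let the second scanner's rate be r; then the first scanner's rate is 2r, so together (2 + 1)r = 3r = 1/29.
Thus r = 1/87 per hour.
The second scanner alone: 87 hours; the first scanner alone: 87/2 hours.

87/2 hours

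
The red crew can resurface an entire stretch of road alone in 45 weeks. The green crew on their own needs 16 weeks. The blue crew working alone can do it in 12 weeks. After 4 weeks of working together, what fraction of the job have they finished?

Combined rate: 1/45 + 1/16 + 1/12 = (16 + 45 + 60)/720 = 121/720 per week.
In 4 weeks they complete 4·121/720 = 121/180 of the job.

121/180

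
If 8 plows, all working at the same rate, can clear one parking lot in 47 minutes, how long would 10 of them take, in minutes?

188/5 minutes

Total work is 8·47 = 376 plow-minutes.
With 10 plows: 376/10 = 188/5 minutes.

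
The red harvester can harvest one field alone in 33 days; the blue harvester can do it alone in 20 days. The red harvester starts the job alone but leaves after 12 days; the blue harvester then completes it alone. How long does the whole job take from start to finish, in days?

In 12 days the red harvester does 12/33 = 4/11 of the job, leaving 7/11.
The blue harvester works at 1/20 per day, so finishing takes 7/11 ÷ 1/20 = 140/11 days.
Total time = 12 + 140/11 = 272/11 days.

272/11 days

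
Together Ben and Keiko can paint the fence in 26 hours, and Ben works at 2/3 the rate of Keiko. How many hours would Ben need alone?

Let Keiko's rate be r; then Ben's rate is (2/3)r, so together (2/3 + 1)r = (5/3)r = 1/26.
Thus r = 3/130 per hour.
Keiko alone: 130/3 hours; Ben alone: 65 hours.

65 hours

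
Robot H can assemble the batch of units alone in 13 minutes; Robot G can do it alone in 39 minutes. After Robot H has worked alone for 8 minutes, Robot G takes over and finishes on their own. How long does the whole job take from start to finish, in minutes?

23 minutes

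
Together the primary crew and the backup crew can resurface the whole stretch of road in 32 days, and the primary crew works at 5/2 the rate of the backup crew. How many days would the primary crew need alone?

Let the backup crew's rate be r; then the primary crew's rate is (5/2)r, so together (5/2 + 1)r = (7/2)r = 1/32.
Thus r = 1/112 per day.
The backup crew alone: 112 days; the primary crew alone: 224/5 days.

224/5 days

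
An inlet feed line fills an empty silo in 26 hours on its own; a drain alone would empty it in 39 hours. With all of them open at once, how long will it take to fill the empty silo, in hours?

78 hours

Net rate = 1/26 − 1/39 = (3 − 2)/78 = 1/78 per hour.
Filling time = 1 ÷ (1/78) = 78 hours.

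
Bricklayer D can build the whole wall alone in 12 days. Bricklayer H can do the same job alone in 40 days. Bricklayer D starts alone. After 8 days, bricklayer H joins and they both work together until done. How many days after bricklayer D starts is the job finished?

144/13 days

In the first 8 days bricklayer D alone does 8/12 = 2/3 of the job, leaving 1/3.
Once everyone is working, combined rate: 1/12 + 1/40 = (10 + 3)/120 = 13/120 per day.
Remaining 1/3 at 13/120 per day takes 40/13 days.
Total from the start = 8 + 40/13 = 144/13 days.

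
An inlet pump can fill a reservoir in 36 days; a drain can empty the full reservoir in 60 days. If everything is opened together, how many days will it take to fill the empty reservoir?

90 days

Net rate = 1/36 − 1/60 = (5 − 3)/180 = 2/180 = 1/90 per day.
Filling time = 1 ÷ (1/90) = 90 days.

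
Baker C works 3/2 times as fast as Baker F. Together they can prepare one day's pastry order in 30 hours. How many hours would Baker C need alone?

50 hours

Let Baker F's rate be r; then Baker C's rate is (3/2)r, so together (3/2 + 1)r = (5/2)r = 1/30.
Thus r = 1/75 per hour.
Baker F alone: 75 hours; Baker C alone: 50 hours.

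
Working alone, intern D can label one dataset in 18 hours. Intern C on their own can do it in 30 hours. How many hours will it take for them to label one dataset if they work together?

Combined rate: 1/18 + 1/30 = (5 + 3)/90 = 8/90 = 4/45 per hour.
Time = 1 ÷ (4/45) = 45/4 hours.

45/4 hours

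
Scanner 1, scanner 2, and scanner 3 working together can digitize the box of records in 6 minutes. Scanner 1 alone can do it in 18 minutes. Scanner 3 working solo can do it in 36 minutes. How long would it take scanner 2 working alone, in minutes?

12 minutes

Combined rate is 1/6 per minute.
Known contribution: 1/18 + 1/36 = (2 + 1)/36 = 3/36 = 1/12 per minute.
So scanner 2's rate is 1/6 − 1/12 = 1/12, meaning 12 minutes alone.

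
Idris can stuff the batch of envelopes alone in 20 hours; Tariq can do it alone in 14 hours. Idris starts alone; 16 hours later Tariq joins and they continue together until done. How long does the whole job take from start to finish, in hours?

300/17 hours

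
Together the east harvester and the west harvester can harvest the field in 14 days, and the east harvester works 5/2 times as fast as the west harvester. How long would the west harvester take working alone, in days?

49 days

Let the west harvester's rate be r; then the east harvester's rate is (5/2)r, so together (5/2 + 1)r = (7/2)r = 1/14.
Thus r = 1/49 per day.
The west harvester alone: 49 days; the east harvester alone: 98/5 days.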